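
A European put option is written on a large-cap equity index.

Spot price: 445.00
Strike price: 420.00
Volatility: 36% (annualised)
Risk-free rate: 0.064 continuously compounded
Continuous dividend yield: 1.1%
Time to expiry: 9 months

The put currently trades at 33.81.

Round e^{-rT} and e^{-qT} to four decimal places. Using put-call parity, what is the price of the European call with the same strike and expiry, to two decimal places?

exp(−qT) = exp(−0.011·0.75) = 0.9918;  exp(−rT) = exp(−0.064·0.75) = 0.9531
Put-call parity: C − P = S·e^(−qT) − K·e^(−rT) = 445·0.9918 − 420·0.9531 = 441.3510 − 400.3020 = 41.0490
C = P + (C − P) = 33.81 + (41.0490) = 74.8590

74.86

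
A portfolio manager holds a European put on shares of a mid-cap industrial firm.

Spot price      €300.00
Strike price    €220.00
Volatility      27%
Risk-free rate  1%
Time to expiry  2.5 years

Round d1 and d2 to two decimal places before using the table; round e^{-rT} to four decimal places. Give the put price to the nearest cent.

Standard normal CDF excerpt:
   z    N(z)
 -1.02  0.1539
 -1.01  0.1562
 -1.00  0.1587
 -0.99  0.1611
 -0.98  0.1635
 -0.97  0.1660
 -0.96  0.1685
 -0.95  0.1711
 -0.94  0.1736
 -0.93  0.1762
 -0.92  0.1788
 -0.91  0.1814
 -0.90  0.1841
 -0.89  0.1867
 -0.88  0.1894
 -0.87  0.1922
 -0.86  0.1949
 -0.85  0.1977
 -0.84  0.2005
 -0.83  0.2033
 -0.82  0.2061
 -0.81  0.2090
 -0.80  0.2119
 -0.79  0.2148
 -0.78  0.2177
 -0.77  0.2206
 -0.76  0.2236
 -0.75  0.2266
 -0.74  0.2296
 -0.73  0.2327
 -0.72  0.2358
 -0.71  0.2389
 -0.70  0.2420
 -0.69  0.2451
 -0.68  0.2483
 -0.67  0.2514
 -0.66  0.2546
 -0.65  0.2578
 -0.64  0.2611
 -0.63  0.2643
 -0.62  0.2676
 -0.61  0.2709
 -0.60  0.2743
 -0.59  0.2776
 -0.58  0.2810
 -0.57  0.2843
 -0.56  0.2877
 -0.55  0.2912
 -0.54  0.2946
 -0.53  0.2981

€13.39

σ√T = 0.27 × 1.5811 = 0.4269
d₁ = [ln(300/220) + (0.01 + 0.27²/2)·2.5] / 0.4269 = [0.3102 + 0.1161] / 0.4269 = 0.9985 → 1.00
d₂ = d₁ − σ√T = 0.9985 − 0.4269 = 0.5716 → 0.57
e^(−rT) = e^(−0.01·2.5) = 0.9753
N(−d₂) = N(-0.57) = 0.2843;  N(−d₁) = N(-1.00) = 0.1587
P = 220·0.9753·0.2843 − 300·0.1587 = 61.0011 − 47.6100 = 13.3911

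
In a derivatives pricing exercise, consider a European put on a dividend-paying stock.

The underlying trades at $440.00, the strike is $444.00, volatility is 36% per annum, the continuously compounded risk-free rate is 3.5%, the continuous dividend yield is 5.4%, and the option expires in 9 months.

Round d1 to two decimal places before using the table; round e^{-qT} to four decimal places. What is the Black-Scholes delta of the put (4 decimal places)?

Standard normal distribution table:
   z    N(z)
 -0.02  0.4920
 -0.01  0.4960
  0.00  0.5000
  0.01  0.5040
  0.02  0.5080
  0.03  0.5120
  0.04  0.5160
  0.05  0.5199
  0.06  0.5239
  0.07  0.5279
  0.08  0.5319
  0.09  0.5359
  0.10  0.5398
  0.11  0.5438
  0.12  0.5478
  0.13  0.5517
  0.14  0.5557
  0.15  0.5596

σ√T = 0.36·√0.75 = 0.3118
d₁ = [ln(440/444) + (0.035 − 0.054 + 0.36²/2)·0.75] / 0.3118 = [-0.0090 + 0.0343] / 0.3118 = 0.0812 which rounds to 0.08
N(d₁) = N(0.08) = 0.5319
Δ_put = exp(−qT)·(N(d₁) − 1) = 0.9603·(0.5319 − 1) = -0.4495

-0.4495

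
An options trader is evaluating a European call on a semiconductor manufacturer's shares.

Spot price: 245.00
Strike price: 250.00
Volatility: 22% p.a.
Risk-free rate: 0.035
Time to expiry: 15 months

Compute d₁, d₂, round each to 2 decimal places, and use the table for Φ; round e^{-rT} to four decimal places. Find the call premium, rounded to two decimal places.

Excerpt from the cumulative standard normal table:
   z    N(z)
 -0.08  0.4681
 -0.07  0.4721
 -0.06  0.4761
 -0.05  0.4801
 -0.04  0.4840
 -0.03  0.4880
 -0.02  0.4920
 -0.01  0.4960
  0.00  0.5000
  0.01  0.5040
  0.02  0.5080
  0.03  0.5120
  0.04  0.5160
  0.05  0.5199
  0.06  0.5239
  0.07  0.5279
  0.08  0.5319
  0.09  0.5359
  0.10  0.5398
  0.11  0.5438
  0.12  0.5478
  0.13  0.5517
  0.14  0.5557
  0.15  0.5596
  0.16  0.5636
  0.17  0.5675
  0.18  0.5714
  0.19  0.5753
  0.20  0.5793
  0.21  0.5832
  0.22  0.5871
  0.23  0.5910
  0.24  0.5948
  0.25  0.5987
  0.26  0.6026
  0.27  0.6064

27.06

T = 1.25;  σ√T = 0.2460
d₁ = [ln(245/250) + (0.035 + 0.22²/2)·1.25] / 0.2460 = [-0.0202 + 0.0740] / 0.2460 = 0.2187 ≈ 0.22
d₂ = d₁ − σ√T = 0.2187 − 0.2460 = -0.0273 ≈ -0.03
e^(−rT) = e^(−0.035·1.25) = 0.9572
N(d₁) = N(0.22) = 0.5871;  N(d₂) = N(-0.03) = 0.4880
C = 245·0.5871 − 250·0.9572·0.4880 = 143.8395 − 116.7784 = 27.0611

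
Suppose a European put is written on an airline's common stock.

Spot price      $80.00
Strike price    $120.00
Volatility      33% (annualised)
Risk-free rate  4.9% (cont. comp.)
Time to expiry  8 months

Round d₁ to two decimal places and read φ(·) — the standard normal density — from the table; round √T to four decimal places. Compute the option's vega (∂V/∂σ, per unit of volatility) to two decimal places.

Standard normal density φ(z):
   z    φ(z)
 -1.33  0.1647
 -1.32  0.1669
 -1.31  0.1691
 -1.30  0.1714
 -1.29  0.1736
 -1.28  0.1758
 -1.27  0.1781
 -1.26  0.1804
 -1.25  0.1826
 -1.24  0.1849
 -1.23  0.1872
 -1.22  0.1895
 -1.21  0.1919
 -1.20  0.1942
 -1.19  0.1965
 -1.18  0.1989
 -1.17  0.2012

11.93

σ√T = 0.33 × 0.8165 = 0.2694
d₁ = [ln(80/120) + (0.049 + 0.33²/2)·0.6667] / 0.2694 = [-0.4055 + 0.0690] / 0.2694 = -1.2489 ≈ -1.25
√T = √0.6667 = 0.8165
φ(d₁) = φ(-1.25) = 0.1826
vega = S·φ(d₁)·√T = 80·0.1826·0.8165 = 11.9274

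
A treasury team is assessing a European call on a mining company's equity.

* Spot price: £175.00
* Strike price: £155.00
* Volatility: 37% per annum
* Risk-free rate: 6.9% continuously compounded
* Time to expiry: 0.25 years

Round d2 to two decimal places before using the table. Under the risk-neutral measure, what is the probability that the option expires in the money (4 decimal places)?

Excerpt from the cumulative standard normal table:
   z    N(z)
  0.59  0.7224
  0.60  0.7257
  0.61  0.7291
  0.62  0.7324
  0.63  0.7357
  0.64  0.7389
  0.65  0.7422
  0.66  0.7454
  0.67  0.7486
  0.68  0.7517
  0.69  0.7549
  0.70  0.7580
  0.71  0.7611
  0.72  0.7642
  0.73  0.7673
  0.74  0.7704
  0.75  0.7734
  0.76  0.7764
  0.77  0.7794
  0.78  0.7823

σ√T = 0.37 × 0.5000 = 0.1850
ln(S/K) + (r + σ²/2)T = ln(175/155) + (0.069 + 0.37²/2)·0.25 = 0.1214 + 0.0344 = 0.1557
d₁ = 0.1557 / 0.1850 = 0.8417 which rounds to 0.84
d₂ = d₁ − σ√T = 0.8417 − 0.1850 = 0.6567 which rounds to 0.66
Pr(exercise) under Q = N(d₂) = 0.7454

0.7454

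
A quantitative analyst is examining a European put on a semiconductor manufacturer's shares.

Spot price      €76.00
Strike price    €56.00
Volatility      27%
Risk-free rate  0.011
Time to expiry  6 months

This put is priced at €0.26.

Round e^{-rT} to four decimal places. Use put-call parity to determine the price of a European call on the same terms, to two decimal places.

€20.57

e^(−rT) = e^(−0.011·0.5) = 0.9945
Put-call parity: C − P = S − K·e^(−rT) = 76 − 56·0.9945 = 76 − 55.6920 = 20.3080
C = P + (C − P) = 0.26 + (20.3080) = 20.5680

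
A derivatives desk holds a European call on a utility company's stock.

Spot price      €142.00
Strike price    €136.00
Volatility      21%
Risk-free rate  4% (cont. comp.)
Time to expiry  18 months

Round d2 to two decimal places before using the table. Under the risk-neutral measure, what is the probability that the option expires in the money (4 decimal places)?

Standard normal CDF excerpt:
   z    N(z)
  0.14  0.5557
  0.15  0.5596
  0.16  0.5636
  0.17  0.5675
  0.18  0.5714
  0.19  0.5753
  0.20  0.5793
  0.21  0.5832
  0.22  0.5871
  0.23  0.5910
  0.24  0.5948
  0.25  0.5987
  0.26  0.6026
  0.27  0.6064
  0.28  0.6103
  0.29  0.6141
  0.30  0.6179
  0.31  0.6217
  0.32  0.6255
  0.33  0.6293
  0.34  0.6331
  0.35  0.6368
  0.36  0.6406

T = 1.5;  σ√T = 0.2572
d₁ = [ln(142/136) + (0.04 + 0.21²/2)·1.5] / 0.2572 = [0.0432 + 0.0931] / 0.2572 = 0.5297 ⇒ 0.53
d₂ = d₁ − σ√T = 0.5297 − 0.2572 = 0.2725 ⇒ 0.27
Risk-neutral Pr[S_T > K] = N(d₂) = N(0.27) = 0.6064

0.6064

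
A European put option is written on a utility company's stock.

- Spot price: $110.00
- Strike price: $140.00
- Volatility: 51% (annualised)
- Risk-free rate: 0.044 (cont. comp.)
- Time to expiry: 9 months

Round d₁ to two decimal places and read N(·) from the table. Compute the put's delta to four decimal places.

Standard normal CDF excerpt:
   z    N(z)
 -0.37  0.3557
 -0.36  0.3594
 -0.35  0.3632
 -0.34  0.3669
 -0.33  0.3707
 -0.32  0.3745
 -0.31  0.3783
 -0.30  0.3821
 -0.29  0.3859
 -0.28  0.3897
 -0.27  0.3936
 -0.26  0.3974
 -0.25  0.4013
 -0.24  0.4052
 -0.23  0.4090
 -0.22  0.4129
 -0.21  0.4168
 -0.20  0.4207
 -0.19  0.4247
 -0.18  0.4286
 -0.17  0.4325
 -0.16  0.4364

-0.5987

T = 0.75;  σ√T = 0.4417
ln(S/K) + (r + σ²/2)T = ln(110/140) + (0.044 + 0.51²/2)·0.75 = -0.2412 + 0.1305 = -0.1106
d₁ = -0.1106 / 0.4417 = -0.2505 → -0.25
N(d₁) = N(-0.25) = 0.4013
Δ_put = N(d₁) − 1 = 0.4013 − 1 = -0.5987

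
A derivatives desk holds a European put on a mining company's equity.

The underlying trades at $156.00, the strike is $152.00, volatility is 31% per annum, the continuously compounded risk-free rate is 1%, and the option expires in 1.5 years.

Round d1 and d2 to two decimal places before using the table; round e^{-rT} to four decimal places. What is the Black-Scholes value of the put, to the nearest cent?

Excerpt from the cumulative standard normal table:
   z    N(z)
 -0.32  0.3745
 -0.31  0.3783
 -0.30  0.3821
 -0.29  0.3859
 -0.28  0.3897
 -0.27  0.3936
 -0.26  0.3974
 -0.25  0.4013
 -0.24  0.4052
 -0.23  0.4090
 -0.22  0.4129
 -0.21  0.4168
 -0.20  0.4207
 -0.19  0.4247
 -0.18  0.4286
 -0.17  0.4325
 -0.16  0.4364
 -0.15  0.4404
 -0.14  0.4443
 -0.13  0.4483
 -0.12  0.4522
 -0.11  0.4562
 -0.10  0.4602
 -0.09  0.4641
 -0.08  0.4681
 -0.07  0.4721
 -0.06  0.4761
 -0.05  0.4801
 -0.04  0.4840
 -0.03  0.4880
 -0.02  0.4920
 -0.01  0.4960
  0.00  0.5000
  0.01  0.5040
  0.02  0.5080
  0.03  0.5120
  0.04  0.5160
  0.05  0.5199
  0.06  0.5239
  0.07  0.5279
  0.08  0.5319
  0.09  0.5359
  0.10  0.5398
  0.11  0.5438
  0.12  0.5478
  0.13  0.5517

σ√T = 0.31·√1.5 = 0.3797
ln(S/K) + (r + σ²/2)T = ln(156/152) + (0.01 + 0.31²/2)·1.5 = 0.0260 + 0.0871 = 0.1131
d₁ = 0.1131 / 0.3797 = 0.2978 which rounds to 0.30
d₂ = d₁ − σ√T = 0.2978 − 0.3797 = -0.0819 which rounds to -0.08
e^(−rT) = e^(−0.01·1.5) = 0.9851
P = 152·0.9851·N(0.08) − 156·N(-0.30) = 152·0.9851·0.5319 − 156·0.3821 = 79.6442 − 59.6076 = 20.0366

$20.04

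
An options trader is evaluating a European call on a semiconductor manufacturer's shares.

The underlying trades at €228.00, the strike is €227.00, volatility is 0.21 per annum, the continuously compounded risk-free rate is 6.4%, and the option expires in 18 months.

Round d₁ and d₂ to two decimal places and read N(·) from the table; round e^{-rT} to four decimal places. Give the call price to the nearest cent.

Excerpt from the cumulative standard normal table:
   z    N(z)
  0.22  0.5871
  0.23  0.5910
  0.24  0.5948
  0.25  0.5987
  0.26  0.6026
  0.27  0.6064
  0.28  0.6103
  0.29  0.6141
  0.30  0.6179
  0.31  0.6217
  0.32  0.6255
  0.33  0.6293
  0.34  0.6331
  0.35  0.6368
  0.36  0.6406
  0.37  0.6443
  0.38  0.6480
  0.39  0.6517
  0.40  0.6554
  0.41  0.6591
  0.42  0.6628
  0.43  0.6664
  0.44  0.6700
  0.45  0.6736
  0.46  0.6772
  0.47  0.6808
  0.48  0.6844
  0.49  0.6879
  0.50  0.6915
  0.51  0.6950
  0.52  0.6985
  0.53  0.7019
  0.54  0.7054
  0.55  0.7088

€34.98

T = 1.5;  σ√T = 0.2572
ln(S/K) + (r + σ²/2)T = ln(228/227) + (0.064 + 0.21²/2)·1.5 = 0.0044 + 0.1291 = 0.1335
d₁ = 0.1335 / 0.2572 = 0.5189 ⇒ 0.52
d₂ = d₁ − σ√T = 0.5189 − 0.2572 = 0.2617 ⇒ 0.26
e^(−rT) = e^(−0.064·1.5) = 0.9085
N(d₁) = N(0.52) = 0.6985;  N(d₂) = N(0.26) = 0.6026
C = 228·0.6985 − 227·0.9085·0.6026 = 159.2580 − 124.2739 = 34.9841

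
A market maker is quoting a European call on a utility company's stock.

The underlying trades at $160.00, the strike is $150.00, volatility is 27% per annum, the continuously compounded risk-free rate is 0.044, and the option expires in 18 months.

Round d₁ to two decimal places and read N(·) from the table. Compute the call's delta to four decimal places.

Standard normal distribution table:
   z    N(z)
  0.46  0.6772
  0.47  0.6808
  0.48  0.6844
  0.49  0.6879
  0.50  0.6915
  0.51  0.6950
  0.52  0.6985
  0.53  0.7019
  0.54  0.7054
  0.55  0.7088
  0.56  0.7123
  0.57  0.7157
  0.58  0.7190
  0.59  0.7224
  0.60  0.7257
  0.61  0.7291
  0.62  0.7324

σ√T = 0.27·√1.5 = 0.3307
ln(S/K) + (r + σ²/2)T = ln(160/150) + (0.044 + 0.27²/2)·1.5 = 0.0645 + 0.1207 = 0.1852
d₁ = 0.1852 / 0.3307 = 0.5601 which rounds to 0.56
N(d₁) = N(0.56) = 0.7123
Δ_call = N(d₁) = 0.7123

0.7123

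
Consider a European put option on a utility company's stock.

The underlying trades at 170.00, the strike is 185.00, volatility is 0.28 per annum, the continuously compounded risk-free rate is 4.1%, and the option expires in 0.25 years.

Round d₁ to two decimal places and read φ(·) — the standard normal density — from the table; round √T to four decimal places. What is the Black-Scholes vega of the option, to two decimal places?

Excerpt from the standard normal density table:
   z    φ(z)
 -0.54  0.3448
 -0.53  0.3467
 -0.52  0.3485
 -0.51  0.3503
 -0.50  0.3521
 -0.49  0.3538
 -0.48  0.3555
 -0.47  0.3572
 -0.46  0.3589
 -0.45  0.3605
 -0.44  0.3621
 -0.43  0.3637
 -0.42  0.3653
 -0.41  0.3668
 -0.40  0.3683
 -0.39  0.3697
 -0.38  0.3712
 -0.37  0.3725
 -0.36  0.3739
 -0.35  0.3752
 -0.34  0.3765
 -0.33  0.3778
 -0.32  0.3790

30.51

σ√T = 0.28·√0.25 = 0.1400
d₁ = [ln(170/185) + (0.041 + ½·0.28²)·0.25] / (σ√T) = (-0.0846 + 0.0201) / 0.1400 = -0.4608 → -0.46
√T = √0.25 = 0.5000
φ(d₁) = φ(-0.46) = 0.3589
vega = S·φ(d₁)·√T = 170·0.3589·0.5000 = 30.5065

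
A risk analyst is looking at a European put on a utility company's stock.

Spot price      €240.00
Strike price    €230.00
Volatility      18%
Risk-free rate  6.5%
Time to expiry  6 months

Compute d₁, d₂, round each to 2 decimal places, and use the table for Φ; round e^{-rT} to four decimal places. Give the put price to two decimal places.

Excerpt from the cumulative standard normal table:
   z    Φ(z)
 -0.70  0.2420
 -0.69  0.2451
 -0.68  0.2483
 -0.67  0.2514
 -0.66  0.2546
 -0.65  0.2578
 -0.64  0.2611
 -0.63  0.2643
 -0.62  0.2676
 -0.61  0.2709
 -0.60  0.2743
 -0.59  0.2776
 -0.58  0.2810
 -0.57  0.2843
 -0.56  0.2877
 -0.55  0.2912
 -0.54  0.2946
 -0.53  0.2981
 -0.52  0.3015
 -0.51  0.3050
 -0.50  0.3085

€4.50

σ√T = 0.18·√0.5 = 0.1273
d₁ = [ln(240/230) + (0.065 + 0.18²/2)·0.5] / 0.1273 = [0.0426 + 0.0406] / 0.1273 = 0.6534 ≈ 0.65
d₂ = d₁ − σ√T = 0.6534 − 0.1273 = 0.5261 ≈ 0.53
exp(−rT) = exp(−0.065·0.5) = 0.9680
P = 230·0.9680·N(-0.53) − 240·N(-0.65) = 230·0.9680·0.2981 − 240·0.2578 = 66.3690 − 61.8720 = 4.4970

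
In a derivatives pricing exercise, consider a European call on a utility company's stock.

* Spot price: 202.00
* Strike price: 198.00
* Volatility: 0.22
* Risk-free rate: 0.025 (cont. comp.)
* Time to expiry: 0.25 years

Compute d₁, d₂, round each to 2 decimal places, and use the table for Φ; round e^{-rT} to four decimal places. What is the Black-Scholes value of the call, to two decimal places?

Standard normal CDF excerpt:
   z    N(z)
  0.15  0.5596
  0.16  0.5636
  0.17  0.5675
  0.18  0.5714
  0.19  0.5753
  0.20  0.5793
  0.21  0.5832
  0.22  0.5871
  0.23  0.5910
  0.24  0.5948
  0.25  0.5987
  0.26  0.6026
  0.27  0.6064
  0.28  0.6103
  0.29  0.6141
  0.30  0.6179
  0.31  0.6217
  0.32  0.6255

11.61

σ√T = 0.22 × 0.5000 = 0.1100
d₁ = [ln(202/198) + (0.025 + 0.22²/2)·0.25] / 0.1100 = [0.0200 + 0.0123] / 0.1100 = 0.2936 ⇒ 0.29
d₂ = d₁ − σ√T = 0.2936 − 0.1100 = 0.1836 ⇒ 0.18
e^(−rT) = e^(−0.025·0.25) = 0.9938
N(d₁) = N(0.29) = 0.6141;  N(d₂) = N(0.18) = 0.5714
C = 202·0.6141 − 198·0.9938·0.5714 = 124.0482 − 112.4357 = 11.6125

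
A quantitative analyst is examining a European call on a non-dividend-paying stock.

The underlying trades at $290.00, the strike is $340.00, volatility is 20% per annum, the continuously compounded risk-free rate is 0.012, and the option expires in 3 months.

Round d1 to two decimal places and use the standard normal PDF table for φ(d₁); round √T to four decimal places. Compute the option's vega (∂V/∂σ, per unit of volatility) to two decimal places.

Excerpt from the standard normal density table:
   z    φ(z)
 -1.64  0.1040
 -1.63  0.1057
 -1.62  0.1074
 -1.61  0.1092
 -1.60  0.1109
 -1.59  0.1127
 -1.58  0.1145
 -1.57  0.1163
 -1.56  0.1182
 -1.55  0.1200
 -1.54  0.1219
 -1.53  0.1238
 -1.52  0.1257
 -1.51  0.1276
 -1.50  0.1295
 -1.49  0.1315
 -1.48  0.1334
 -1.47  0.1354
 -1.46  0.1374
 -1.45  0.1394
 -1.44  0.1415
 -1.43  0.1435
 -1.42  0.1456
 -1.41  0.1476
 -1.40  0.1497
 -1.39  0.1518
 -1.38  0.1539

T = 0.25;  σ√T = 0.1000
d₁ = [ln(290/340) + (0.012 + 0.2²/2)·0.25] / 0.1000 = [-0.1591 + 0.0080] / 0.1000 = -1.5106 → -1.51
√T = √0.25 = 0.5000
φ(d₁) = φ(-1.51) = 0.1276
vega = S·φ(d₁)·√T = 290·0.1276·0.5000 = 18.5020

18.50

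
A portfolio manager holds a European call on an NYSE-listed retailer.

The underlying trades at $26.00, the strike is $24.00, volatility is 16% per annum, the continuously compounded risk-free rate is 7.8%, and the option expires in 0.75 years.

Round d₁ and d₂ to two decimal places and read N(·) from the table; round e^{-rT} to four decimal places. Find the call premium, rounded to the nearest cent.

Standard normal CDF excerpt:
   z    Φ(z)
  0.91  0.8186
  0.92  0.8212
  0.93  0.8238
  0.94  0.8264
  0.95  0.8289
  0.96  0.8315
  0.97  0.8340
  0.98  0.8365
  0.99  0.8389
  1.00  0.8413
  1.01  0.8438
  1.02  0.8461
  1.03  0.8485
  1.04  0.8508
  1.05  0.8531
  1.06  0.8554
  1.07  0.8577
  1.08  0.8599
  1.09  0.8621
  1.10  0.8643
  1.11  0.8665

$3.65

T = 0.75;  σ√T = 0.1386
d₁ = [ln(26/24) + (0.078 + ½·0.16²)·0.75] / (σ√T) = (0.0800 + 0.0681) / 0.1386 = 1.0691 → 1.07
d₂ = 1.0691 − 0.1386 = 0.9306 → 0.93
exp(−rT) = exp(−0.078·0.75) = 0.9432
N(d₁) = N(1.07) = 0.8577;  N(d₂) = N(0.93) = 0.8238
C = 26·0.8577 − 24·0.9432·0.8238 = 22.3002 − 18.6482 = 3.6520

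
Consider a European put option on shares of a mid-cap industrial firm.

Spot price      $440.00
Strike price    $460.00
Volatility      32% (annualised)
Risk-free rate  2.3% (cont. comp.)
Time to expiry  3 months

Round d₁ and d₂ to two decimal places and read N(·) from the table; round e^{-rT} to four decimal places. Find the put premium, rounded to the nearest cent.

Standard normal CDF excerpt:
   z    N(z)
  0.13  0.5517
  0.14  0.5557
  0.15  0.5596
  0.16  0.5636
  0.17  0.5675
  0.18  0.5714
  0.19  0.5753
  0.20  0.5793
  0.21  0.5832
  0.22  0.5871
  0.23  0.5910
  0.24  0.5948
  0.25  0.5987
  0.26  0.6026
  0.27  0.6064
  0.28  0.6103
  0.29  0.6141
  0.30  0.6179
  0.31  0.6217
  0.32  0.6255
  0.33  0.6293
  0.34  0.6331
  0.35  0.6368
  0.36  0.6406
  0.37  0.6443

$38.11

T = 0.25;  σ√T = 0.1600
ln(S/K) + (r + σ²/2)T = ln(440/460) + (0.023 + 0.32²/2)·0.25 = -0.0445 + 0.0186 = -0.0259
d₁ = -0.0259 / 0.1600 = -0.1619 ⇒ -0.16
d₂ = d₁ − σ√T = -0.1619 − 0.1600 = -0.3219 ⇒ -0.32
exp(−rT) = exp(−0.023·0.25) = 0.9943
N(−d₂) = N(0.32) = 0.6255;  N(−d₁) = N(0.16) = 0.5636
P = 460·0.9943·0.6255 − 440·0.5636 = 286.0899 − 247.9840 = 38.1059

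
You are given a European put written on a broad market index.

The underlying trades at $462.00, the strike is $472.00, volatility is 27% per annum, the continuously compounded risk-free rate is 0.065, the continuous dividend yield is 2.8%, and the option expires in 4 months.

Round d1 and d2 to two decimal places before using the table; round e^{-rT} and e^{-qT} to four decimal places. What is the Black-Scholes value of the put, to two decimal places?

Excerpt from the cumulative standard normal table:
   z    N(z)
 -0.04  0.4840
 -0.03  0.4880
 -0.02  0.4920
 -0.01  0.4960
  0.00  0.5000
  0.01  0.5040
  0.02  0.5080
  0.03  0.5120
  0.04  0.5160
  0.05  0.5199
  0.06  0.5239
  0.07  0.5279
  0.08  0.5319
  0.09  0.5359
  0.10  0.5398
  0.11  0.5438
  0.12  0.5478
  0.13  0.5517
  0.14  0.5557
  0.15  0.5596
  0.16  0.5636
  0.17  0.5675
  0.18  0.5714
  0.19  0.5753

$31.49

σ√T = 0.27·√0.3333 = 0.1559
ln(S/K) + (r − q + σ²/2)T = ln(462/472) + (0.065 − 0.028 + 0.27²/2)·0.3333 = -0.0214 + 0.0245 = 0.0031
d₁ = 0.0031 / 0.1559 = 0.0197 ≈ 0.02
d₂ = d₁ − σ√T = 0.0197 − 0.1559 = -0.1362 ≈ -0.14
e^(−qT) = e^(−0.028·0.3333) = 0.9907;  e^(−rT) = e^(−0.065·0.3333) = 0.9786
N(−d₂) = N(0.14) = 0.5557;  N(−d₁) = N(-0.02) = 0.4920
P = 472·0.9786·0.5557 − 462·0.9907·0.4920 = 256.6774 − 225.1901 = 31.4873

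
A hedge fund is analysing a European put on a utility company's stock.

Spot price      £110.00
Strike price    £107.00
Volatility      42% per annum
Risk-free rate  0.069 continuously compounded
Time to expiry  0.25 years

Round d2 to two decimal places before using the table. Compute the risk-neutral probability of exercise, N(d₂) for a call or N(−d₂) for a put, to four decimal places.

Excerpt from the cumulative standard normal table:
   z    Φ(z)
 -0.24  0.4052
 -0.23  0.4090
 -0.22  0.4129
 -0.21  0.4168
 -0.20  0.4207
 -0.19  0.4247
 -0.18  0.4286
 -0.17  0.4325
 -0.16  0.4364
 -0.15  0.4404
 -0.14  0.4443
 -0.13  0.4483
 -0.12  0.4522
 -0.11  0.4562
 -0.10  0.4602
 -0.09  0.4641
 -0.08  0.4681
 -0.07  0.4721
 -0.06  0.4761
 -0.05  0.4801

σ√T = 0.42 × 0.5000 = 0.2100
d₁ = [ln(110/107) + (0.069 + ½·0.42²)·0.25] / (σ√T) = (0.0277 + 0.0393) / 0.2100 = 0.3188 ≈ 0.32
d₂ = 0.3188 − 0.2100 = 0.1088 ≈ 0.11
Pr(exercise) under Q = N(−d₂) = N(-0.11) = 0.4562

0.4562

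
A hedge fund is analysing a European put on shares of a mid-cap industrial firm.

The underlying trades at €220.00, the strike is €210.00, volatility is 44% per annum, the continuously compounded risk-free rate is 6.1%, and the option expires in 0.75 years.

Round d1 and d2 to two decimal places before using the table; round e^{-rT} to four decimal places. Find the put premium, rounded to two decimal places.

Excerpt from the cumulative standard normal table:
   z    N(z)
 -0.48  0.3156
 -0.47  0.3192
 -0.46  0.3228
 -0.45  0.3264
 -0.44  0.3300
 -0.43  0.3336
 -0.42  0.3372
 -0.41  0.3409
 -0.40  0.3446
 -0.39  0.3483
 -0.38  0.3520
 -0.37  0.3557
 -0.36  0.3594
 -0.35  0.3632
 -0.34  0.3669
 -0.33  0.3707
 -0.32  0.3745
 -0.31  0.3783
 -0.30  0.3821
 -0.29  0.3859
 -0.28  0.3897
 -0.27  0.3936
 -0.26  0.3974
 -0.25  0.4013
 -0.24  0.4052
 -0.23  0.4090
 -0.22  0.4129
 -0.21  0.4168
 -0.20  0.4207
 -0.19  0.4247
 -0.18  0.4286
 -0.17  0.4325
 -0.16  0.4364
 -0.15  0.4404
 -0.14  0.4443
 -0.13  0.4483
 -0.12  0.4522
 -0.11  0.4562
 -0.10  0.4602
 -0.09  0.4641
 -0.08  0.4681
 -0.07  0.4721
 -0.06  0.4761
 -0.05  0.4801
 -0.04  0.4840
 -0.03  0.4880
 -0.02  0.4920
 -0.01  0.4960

σ√T = 0.44 × 0.8660 = 0.3811
ln(S/K) + (r + σ²/2)T = ln(220/210) + (0.061 + 0.44²/2)·0.75 = 0.0465 + 0.1183 = 0.1649
d₁ = 0.1649 / 0.3811 = 0.4327 ⇒ 0.43
d₂ = d₁ − σ√T = 0.4327 − 0.3811 = 0.0516 ⇒ 0.05
exp(−rT) = exp(−0.061·0.75) = 0.9553
N(−d₂) = N(-0.05) = 0.4801;  N(−d₁) = N(-0.43) = 0.3336
P = 210·0.9553·0.4801 − 220·0.3336 = 96.3143 − 73.3920 = 22.9223

€22.92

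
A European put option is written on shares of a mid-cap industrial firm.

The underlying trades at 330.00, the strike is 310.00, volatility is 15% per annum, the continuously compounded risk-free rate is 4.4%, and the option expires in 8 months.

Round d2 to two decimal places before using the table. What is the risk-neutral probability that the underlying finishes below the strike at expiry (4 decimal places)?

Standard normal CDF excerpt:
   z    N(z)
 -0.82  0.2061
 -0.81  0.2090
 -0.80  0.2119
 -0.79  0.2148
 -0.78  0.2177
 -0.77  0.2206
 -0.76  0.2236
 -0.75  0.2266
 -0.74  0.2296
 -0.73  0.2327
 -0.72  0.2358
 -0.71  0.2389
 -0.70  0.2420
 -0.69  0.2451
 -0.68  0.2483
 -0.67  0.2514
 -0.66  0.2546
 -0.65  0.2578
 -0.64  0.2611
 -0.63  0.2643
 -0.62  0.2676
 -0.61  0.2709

0.2451

σ√T = 0.15 × 0.8165 = 0.1225
ln(S/K) + (r + σ²/2)T = ln(330/310) + (0.044 + 0.15²/2)·0.6667 = 0.0625 + 0.0368 = 0.0994
d₁ = 0.0994 / 0.1225 = 0.8112 ⇒ 0.81
d₂ = d₁ − σ√T = 0.8112 − 0.1225 = 0.6887 ⇒ 0.69
Risk-neutral Pr[S_T < K] = N(−d₂) = N(-0.69) = 0.2451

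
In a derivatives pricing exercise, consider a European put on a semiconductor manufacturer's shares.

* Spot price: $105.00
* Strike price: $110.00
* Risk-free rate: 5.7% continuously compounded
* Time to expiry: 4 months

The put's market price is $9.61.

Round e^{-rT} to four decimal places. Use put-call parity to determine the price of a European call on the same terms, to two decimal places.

e^(−rT) = e^(−0.057·0.3333) = 0.9812
Put-call parity: C − P = S − K·e^(−rT) = 105 − 110·0.9812 = 105 − 107.9320 = -2.9320
C = P + (C − P) = 9.61 + (-2.9320) = 6.6780

$6.68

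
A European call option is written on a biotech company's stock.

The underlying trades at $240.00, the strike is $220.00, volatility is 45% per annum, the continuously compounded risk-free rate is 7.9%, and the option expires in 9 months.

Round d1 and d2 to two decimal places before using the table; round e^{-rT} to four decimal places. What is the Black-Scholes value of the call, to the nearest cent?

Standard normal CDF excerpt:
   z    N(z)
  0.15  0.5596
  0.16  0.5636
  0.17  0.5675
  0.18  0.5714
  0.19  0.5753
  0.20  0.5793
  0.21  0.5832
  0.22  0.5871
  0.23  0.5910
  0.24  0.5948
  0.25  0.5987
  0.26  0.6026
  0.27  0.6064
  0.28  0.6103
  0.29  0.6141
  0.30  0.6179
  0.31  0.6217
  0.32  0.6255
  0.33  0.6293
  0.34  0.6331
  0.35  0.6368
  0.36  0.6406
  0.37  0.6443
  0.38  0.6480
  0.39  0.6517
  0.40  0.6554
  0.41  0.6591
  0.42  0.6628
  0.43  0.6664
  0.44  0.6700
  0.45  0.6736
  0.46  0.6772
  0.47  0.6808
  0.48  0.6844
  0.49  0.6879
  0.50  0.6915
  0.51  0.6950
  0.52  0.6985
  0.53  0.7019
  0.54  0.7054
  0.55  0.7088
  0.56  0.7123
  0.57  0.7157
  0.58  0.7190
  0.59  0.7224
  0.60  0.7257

$53.29

σ√T = 0.45 × 0.8660 = 0.3897
d₁ = [ln(240/220) + (0.079 + 0.45²/2)·0.75] / 0.3897 = [0.0870 + 0.1352] / 0.3897 = 0.5702 which rounds to 0.57
d₂ = d₁ − σ√T = 0.5702 − 0.3897 = 0.1805 which rounds to 0.18
exp(−rT) = exp(−0.079·0.75) = 0.9425
C = 240·N(0.57) − 220·0.9425·N(0.18) = 240·0.7157 − 220·0.9425·0.5714 = 171.7680 − 118.4798 = 53.2882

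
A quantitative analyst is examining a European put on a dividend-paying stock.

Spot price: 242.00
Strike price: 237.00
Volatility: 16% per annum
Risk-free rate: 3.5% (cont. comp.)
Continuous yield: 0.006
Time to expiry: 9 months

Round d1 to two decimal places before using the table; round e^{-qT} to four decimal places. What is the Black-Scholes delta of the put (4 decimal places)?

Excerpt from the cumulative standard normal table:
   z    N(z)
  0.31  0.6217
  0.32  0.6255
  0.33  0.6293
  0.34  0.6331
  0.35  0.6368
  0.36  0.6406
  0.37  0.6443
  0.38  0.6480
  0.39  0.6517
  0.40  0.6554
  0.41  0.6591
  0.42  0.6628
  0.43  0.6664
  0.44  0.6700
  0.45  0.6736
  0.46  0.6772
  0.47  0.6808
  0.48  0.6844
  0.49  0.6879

-0.3504

T = 0.75;  σ√T = 0.1386
d₁ = [ln(242/237) + (0.035 − 0.006 + 0.16²/2)·0.75] / 0.1386 = [0.0209 + 0.0314] / 0.1386 = 0.3769 ≈ 0.38
N(d₁) = N(0.38) = 0.6480
Δ_put = e^(−qT)·(N(d₁) − 1) = 0.9955·(0.6480 − 1) = -0.3504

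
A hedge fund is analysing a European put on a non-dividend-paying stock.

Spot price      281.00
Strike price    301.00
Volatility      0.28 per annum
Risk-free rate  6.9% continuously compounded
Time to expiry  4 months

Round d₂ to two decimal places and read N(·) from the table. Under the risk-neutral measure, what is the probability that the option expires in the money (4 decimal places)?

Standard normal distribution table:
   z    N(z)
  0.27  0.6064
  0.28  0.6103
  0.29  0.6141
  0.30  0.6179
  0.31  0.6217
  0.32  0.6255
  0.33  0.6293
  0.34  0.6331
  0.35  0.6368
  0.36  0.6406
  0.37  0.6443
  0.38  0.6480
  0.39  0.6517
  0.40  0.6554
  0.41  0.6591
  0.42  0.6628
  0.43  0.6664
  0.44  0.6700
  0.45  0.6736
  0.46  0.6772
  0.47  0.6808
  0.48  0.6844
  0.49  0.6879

σ√T = 0.28 × 0.5774 = 0.1617
d₁ = [ln(281/301) + (0.069 + 0.28²/2)·0.3333] / 0.1617 = [-0.0688 + 0.0361] / 0.1617 = -0.2022 which rounds to -0.20
d₂ = d₁ − σ√T = -0.2022 − 0.1617 = -0.3639 which rounds to -0.36
Risk-neutral Pr[S_T < K] = N(−d₂) = N(0.36) = 0.6406

0.6406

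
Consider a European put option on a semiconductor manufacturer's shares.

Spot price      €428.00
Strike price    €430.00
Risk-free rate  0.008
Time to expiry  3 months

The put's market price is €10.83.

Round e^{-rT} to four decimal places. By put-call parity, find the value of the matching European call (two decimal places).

exp(−rT) = exp(−0.008·0.25) = 0.9980
Put-call parity: C − P = S − K·e^(−rT) = 428 − 430·0.9980 = 428 − 429.1400 = -1.1400
C = P + (C − P) = 10.83 + (-1.1400) = 9.6900

€9.69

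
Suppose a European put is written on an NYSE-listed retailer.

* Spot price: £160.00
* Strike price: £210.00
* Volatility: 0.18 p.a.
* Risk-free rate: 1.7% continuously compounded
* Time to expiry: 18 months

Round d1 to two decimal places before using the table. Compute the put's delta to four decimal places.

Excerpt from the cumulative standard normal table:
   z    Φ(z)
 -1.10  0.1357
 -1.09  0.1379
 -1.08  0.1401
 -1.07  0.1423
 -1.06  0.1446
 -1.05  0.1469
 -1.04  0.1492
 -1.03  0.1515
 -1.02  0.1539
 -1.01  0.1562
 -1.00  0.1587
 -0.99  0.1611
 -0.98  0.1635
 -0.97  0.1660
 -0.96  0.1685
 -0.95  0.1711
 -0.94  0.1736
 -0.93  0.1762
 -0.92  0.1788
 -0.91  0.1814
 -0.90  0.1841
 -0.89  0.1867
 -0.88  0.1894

-0.8438

T = 1.5;  σ√T = 0.2205
d₁ = [ln(160/210) + (0.017 + ½·0.18²)·1.5] / (σ√T) = (-0.2719 + 0.0498) / 0.2205 = -1.0076 ⇒ -1.01
N(d₁) = N(-1.01) = 0.1562
Δ_put = N(d₁) − 1 = 0.1562 − 1 = -0.8438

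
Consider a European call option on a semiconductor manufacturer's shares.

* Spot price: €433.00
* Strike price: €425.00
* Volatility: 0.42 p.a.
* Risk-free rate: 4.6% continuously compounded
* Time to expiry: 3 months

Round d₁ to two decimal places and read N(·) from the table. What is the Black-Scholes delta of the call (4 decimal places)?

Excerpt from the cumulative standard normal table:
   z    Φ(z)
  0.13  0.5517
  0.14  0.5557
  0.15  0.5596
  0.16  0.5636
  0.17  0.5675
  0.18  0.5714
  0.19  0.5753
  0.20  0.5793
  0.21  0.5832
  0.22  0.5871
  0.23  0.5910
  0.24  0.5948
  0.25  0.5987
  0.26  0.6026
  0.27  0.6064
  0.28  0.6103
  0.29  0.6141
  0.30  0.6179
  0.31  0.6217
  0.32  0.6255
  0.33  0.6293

σ√T = 0.42 × 0.5000 = 0.2100
d₁ = [ln(433/425) + (0.046 + 0.42²/2)·0.25] / 0.2100 = [0.0186 + 0.0335] / 0.2100 = 0.2486 ⇒ 0.25
N(d₁) = N(0.25) = 0.5987
Δ_call = N(d₁) = 0.5987

0.5987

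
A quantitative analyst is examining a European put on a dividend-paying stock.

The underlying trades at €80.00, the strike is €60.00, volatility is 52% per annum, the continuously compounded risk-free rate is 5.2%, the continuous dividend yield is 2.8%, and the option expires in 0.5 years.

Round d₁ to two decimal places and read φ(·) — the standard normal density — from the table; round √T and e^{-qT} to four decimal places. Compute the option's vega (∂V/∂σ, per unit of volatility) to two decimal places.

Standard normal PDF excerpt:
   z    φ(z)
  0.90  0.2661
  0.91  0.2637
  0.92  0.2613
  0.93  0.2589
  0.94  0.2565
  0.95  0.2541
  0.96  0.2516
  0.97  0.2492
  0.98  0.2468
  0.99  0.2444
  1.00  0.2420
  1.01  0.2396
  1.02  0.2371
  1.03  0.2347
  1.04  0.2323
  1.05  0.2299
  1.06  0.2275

T = 0.5;  σ√T = 0.3677
ln(S/K) + (r − q + σ²/2)T = ln(80/60) + (0.052 − 0.028 + 0.52²/2)·0.5 = 0.2877 + 0.0796 = 0.3673
d₁ = 0.3673 / 0.3677 = 0.9989 → 1.00
√T = √0.5 = 0.7071
φ(d₁) = φ(1.00) = 0.2420
e^(−qT) = e^(−0.028·0.5) = 0.9861
vega = S·e^(−qT)·φ(d₁)·√T = 80·0.9861·0.2420·0.7071 = 13.4992
(Call and put vega coincide under Black-Scholes.)

13.50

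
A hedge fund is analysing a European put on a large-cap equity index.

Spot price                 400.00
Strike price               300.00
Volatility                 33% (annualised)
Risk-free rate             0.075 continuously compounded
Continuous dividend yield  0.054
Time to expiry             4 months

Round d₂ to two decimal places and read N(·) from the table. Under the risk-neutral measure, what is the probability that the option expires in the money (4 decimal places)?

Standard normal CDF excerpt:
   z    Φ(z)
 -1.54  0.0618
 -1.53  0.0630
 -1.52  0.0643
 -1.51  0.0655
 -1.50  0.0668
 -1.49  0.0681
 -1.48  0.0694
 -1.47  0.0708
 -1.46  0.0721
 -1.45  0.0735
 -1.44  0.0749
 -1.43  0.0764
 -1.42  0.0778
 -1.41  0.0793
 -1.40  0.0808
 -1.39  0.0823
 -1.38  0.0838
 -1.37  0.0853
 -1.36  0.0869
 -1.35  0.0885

σ√T = 0.33·√0.3333 = 0.1905
d₁ = [ln(400/300) + (0.075 − 0.054 + 0.33²/2)·0.3333] / 0.1905 = [0.2877 + 0.0251] / 0.1905 = 1.6419 ≈ 1.64
d₂ = d₁ − σ√T = 1.6419 − 0.1905 = 1.4514 ≈ 1.45
Pr(exercise) under Q = N(−d₂) = N(-1.45) = 0.0735

0.0735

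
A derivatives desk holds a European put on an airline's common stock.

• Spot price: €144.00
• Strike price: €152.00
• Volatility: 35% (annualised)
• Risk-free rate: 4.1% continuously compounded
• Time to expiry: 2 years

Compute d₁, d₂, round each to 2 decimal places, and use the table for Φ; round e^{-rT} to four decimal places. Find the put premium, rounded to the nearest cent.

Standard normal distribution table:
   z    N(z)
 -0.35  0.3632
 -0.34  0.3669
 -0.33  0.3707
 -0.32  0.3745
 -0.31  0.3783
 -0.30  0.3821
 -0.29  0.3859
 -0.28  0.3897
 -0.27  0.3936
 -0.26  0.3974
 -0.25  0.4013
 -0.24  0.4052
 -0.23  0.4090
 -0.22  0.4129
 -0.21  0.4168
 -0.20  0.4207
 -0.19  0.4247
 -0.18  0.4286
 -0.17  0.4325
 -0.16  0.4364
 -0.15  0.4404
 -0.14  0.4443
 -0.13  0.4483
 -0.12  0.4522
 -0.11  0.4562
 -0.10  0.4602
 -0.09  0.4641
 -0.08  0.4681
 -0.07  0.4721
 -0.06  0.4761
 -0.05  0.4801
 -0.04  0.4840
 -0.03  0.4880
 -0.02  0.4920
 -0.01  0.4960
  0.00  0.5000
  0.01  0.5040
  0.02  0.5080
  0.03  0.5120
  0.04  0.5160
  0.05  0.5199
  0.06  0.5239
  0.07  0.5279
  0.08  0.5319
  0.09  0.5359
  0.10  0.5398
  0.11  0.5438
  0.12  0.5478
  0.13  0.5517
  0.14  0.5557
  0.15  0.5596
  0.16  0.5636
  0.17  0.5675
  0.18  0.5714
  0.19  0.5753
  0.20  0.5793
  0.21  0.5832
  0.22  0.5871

T = 2;  σ√T = 0.4950
d₁ = [ln(144/152) + (0.041 + ½·0.35²)·2] / (σ√T) = (-0.0541 + 0.2045) / 0.4950 = 0.3039 → 0.30
d₂ = 0.3039 − 0.4950 = -0.1911 → -0.19
e^(−rT) = e^(−0.041·2) = 0.9213
N(−d₂) = N(0.19) = 0.5753;  N(−d₁) = N(-0.30) = 0.3821
P = 152·0.9213·0.5753 − 144·0.3821 = 80.5636 − 55.0224 = 25.5412

€25.54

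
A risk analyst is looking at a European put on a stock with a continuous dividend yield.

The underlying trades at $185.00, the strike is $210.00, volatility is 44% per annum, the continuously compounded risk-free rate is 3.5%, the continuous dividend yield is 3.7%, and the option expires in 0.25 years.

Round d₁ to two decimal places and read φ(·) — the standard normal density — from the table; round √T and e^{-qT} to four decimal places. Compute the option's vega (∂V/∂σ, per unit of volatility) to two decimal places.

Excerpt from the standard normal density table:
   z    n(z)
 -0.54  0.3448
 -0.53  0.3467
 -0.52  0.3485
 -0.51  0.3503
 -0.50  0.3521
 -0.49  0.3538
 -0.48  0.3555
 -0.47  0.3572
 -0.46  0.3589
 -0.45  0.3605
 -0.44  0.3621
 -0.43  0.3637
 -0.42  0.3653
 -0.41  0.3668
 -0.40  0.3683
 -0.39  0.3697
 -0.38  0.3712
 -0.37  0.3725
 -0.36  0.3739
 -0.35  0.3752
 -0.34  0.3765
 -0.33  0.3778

T = 0.25;  σ√T = 0.2200
d₁ = [ln(185/210) + (0.035 − 0.037 + ½·0.44²)·0.25] / (σ√T) = (-0.1268 + 0.0237) / 0.2200 = -0.4684 ⇒ -0.47
√T = √0.25 = 0.5000
φ(d₁) = φ(-0.47) = 0.3572
e^(−qT) = e^(−0.037·0.25) = 0.9908
vega = S·e^(−qT)·φ(d₁)·√T = 185·0.9908·0.3572·0.5000 = 32.7370
(Vega is the same for a European call and put with the same parameters.)

32.74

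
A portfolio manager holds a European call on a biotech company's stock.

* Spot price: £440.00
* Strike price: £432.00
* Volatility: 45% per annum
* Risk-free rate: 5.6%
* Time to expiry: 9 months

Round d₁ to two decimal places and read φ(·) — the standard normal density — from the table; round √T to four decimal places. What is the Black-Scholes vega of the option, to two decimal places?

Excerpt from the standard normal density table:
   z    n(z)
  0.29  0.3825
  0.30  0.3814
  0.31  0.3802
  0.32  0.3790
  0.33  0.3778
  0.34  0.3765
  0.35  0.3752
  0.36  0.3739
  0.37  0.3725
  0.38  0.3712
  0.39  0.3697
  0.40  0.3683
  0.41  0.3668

T = 0.75;  σ√T = 0.3897
d₁ = [ln(440/432) + (0.056 + ½·0.45²)·0.75] / (σ√T) = (0.0183 + 0.1179) / 0.3897 = 0.3497 which rounds to 0.35
√T = √0.75 = 0.8660
φ(d₁) = φ(0.35) = 0.3752
vega = S·φ(d₁)·√T = 440·0.3752·0.8660 = 142.9662

142.97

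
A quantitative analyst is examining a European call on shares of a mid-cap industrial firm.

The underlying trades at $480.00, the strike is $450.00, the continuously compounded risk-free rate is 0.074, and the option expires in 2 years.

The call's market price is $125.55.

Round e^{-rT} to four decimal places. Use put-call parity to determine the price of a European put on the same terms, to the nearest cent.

e^(−rT) = e^(−0.074·2) = 0.8624
Put-call parity: C − P = S − K·e^(−rT) = 480 − 450·0.8624 = 480 − 388.0800 = 91.9200
P = C − (C − P) = 125.55 − (91.9200) = 33.6300

$33.63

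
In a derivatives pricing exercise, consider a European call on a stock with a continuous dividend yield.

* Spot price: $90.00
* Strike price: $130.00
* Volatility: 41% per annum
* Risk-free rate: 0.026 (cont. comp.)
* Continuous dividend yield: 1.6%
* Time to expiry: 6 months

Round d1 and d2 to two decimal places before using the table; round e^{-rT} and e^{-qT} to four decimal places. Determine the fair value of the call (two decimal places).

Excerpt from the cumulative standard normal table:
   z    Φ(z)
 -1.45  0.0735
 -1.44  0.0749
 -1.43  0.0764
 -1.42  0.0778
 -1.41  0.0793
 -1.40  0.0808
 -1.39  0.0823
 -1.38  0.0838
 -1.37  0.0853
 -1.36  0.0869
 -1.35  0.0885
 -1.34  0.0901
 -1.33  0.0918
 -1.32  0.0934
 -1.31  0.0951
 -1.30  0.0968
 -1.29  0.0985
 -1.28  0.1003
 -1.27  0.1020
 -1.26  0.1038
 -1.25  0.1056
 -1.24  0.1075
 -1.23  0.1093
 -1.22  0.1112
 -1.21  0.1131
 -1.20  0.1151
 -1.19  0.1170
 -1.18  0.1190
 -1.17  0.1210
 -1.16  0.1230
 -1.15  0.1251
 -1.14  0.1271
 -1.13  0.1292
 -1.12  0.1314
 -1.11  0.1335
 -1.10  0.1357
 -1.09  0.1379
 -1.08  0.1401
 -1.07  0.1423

σ√T = 0.41·√0.5 = 0.2899
d₁ = [ln(90/130) + (0.026 − 0.016 + ½·0.41²)·0.5] / (σ√T) = (-0.3677 + 0.0470) / 0.2899 = -1.1062 ⇒ -1.11
d₂ = -1.1062 − 0.2899 = -1.3961 ⇒ -1.40
e^(−qT) = e^(−0.016·0.5) = 0.9920;  e^(−rT) = e^(−0.026·0.5) = 0.9871
N(d₁) = N(-1.11) = 0.1335;  N(d₂) = N(-1.40) = 0.0808
C = 90·0.9920·0.1335 − 130·0.9871·0.0808 = 11.9189 − 10.3685 = 1.5504

$1.55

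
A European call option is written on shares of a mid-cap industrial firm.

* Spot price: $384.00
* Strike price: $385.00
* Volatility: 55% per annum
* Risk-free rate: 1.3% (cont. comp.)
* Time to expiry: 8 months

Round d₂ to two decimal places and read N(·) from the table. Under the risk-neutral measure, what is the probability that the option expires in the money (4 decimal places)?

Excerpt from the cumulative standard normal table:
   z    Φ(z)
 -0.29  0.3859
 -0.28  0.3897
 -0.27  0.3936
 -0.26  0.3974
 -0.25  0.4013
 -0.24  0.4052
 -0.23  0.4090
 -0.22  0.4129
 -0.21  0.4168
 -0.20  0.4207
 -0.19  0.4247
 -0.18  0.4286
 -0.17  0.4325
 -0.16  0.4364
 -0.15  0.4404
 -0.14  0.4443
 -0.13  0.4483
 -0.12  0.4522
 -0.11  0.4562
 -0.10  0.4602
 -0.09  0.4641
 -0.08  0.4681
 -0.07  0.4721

0.4168

T = 0.6667;  σ√T = 0.4491
ln(S/K) + (r + σ²/2)T = ln(384/385) + (0.013 + 0.55²/2)·0.6667 = -0.0026 + 0.1095 = 0.1069
d₁ = 0.1069 / 0.4491 = 0.2380 → 0.24
d₂ = d₁ − σ√T = 0.2380 − 0.4491 = -0.2110 → -0.21
Pr(exercise) under Q = N(d₂) = 0.4168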